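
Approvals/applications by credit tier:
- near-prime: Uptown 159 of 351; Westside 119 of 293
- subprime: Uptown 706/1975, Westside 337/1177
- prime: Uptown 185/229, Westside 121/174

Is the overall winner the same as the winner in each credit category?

Near-prime: Uptown 159/351 = 45.3%, Westside 119/293 = 40.6% → Uptown
Subprime: Uptown 706/1975 = 35.7%, Westside 337/1177 = 28.6% → Uptown
Prime: Uptown 185/229 = 80.8%, Westside 121/174 = 69.5% → Uptown
Overall: Uptown 1050/2555 = 41.1%, Westside 577/1644 = 35.1% → Uptown
Uptown wins overall and in every credit group — no reversal.

Yes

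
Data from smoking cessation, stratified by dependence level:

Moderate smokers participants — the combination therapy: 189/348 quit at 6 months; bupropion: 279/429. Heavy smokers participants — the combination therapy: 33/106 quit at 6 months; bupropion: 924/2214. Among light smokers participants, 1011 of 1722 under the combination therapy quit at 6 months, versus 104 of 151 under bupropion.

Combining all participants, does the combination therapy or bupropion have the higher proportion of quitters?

the combination therapy

Moderate smokers: the combination therapy 189/348 = 54.3%, bupropion 279/429 = 65.0% → bupropion
Heavy smokers: the combination therapy 33/106 = 31.1%, bupropion 924/2214 = 41.7% → bupropion
Light smokers: the combination therapy 1011/1722 = 58.7%, bupropion 104/151 = 68.9% → bupropion
Overall: the combination therapy 1233/2176 = 56.7%, bupropion 1307/2794 = 46.8% → the combination therapy
(Bupropion wins every dependence group but the combination therapy wins overall — bupropion's participants skew toward the low-rate heavy smokers group.)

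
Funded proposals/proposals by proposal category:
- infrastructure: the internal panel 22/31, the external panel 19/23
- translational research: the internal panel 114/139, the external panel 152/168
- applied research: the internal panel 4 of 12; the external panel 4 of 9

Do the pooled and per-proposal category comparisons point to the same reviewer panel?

Yes

Infrastructure: the internal panel 22/31 = 71.0%, the external panel 19/23 = 82.6% → the external panel
Translational research: the internal panel 114/139 = 82.0%, the external panel 152/168 = 90.5% → the external panel
Applied research: the internal panel 4/12 = 33.3%, the external panel 4/9 = 44.4% → the external panel
Overall: the internal panel 140/182 = 76.9%, the external panel 175/200 = 87.5% → the external panel
The external panel wins overall and in every proposal group — no reversal.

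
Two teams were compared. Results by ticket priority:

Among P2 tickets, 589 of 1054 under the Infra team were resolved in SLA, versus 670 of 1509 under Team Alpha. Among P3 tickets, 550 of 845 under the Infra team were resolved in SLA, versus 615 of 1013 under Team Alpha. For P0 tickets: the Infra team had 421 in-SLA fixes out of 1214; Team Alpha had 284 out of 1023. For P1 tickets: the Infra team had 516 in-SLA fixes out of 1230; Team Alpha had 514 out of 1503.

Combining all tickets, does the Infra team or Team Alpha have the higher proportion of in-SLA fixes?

the Infra team

P2: the Infra team 589/1054 = 55.9%, Team Alpha 670/1509 = 44.4% → the Infra team
P3: the Infra team 550/845 = 65.1%, Team Alpha 615/1013 = 60.7% → the Infra team
P0: the Infra team 421/1214 = 34.7%, Team Alpha 284/1023 = 27.8% → the Infra team
P1: the Infra team 516/1230 = 42.0%, Team Alpha 514/1503 = 34.2% → the Infra team
Overall: the Infra team 2076/4343 = 47.8%, Team Alpha 2083/5048 = 41.3% → the Infra team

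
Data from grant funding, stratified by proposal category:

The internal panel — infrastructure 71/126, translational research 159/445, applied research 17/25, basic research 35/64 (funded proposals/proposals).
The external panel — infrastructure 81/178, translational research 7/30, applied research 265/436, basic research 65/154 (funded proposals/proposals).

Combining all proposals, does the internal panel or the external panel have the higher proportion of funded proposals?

the external panel

Infrastructure: the internal panel 71/126 = 56.3%, the external panel 81/178 = 45.5% → the internal panel
Translational research: the internal panel 159/445 = 35.7%, the external panel 7/30 = 23.3% → the internal panel
Applied research: the internal panel 17/25 = 68.0%, the external panel 265/436 = 60.8% → the internal panel
Basic research: the internal panel 35/64 = 54.7%, the external panel 65/154 = 42.2% → the internal panel
Overall: the internal panel 282/660 = 42.7%, the external panel 418/798 = 52.4% → the external panel
(The internal panel wins every proposal group but the external panel wins overall — the internal panel's proposals skew toward the low-rate translational research group.)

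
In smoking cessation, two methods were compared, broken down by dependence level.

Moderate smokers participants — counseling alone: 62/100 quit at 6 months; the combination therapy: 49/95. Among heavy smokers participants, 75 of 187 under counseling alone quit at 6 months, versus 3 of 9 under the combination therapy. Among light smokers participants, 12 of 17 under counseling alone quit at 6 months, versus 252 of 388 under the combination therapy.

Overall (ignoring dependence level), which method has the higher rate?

the combination therapy

Moderate smokers: counseling alone 62/100 = 62.0%, the combination therapy 49/95 = 51.6% → counseling alone
Heavy smokers: counseling alone 75/187 = 40.1%, the combination therapy 3/9 = 33.3% → counseling alone
Light smokers: counseling alone 12/17 = 70.6%, the combination therapy 252/388 = 64.9% → counseling alone
Overall: counseling alone 149/304 = 49.0%, the combination therapy 304/492 = 61.8% → the combination therapy
(Counseling alone wins every dependence group but the combination therapy wins overall — counseling alone's participants skew toward the low-rate heavy smokers group.)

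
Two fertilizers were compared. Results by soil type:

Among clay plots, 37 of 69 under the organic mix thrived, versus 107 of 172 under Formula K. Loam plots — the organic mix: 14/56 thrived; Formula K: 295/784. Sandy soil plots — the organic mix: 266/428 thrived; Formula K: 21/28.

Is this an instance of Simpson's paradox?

Clay: the organic mix 37/69 = 53.6%, Formula K 107/172 = 62.2% → Formula K
Loam: the organic mix 14/56 = 25.0%, Formula K 295/784 = 37.6% → Formula K
Sandy soil: the organic mix 266/428 = 62.1%, Formula K 21/28 = 75.0% → Formula K
Overall: the organic mix 317/553 = 57.3%, Formula K 423/984 = 43.0% → the organic mix
Formula K wins each soil group but the organic mix wins overall — the comparison reverses. Formula K's plots skew toward loam, which has a lower base rate.

Yes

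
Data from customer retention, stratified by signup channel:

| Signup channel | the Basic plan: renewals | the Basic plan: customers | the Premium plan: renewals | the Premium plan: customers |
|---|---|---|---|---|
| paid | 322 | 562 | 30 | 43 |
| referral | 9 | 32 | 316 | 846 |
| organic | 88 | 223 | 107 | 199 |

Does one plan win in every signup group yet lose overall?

Yes

Paid: the Basic plan 322/562 = 57.3%, the Premium plan 30/43 = 69.8% → the Premium plan
Referral: the Basic plan 9/32 = 28.1%, the Premium plan 316/846 = 37.4% → the Premium plan
Organic: the Basic plan 88/223 = 39.5%, the Premium plan 107/199 = 53.8% → the Premium plan
Overall: the Basic plan 419/817 = 51.3%, the Premium plan 453/1088 = 41.6% → the Basic plan
The Premium plan wins each signup group but the Basic plan wins overall — the comparison reverses. The Premium plan's customers skew toward referral, which has a lower base rate.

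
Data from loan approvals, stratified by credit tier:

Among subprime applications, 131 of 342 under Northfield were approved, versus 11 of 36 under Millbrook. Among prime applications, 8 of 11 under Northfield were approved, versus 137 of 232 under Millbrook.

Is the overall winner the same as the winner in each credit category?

Subprime: Northfield 131/342 = 38.3%, Millbrook 11/36 = 30.6% → Northfield
Prime: Northfield 8/11 = 72.7%, Millbrook 137/232 = 59.1% → Northfield
Overall: Northfield 139/353 = 39.4%, Millbrook 148/268 = 55.2% → Millbrook
Northfield wins each credit group but Millbrook wins overall — the comparison reverses. Northfield's applications skew toward subprime, which has a lower base rate.

No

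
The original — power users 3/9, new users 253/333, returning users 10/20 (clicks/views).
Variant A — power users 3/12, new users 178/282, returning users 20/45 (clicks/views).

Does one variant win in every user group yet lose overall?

No

Power users: the original 3/9 = 33.3%, Variant A 3/12 = 25.0% → the original
New users: the original 253/333 = 76.0%, Variant A 178/282 = 63.1% → the original
Returning users: the original 10/20 = 50.0%, Variant A 20/45 = 44.4% → the original
Overall: the original 266/362 = 73.5%, Variant A 201/339 = 59.3% → the original
The original wins overall and in every user group — no reversal.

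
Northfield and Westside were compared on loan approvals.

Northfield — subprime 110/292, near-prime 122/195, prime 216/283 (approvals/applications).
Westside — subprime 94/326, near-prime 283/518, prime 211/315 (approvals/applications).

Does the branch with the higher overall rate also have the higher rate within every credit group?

Yes

Subprime: Northfield 110/292 = 37.7%, Westside 94/326 = 28.8% → Northfield
Near-prime: Northfield 122/195 = 62.6%, Westside 283/518 = 54.6% → Northfield
Prime: Northfield 216/283 = 76.3%, Westside 211/315 = 67.0% → Northfield
Overall: Northfield 448/770 = 58.2%, Westside 588/1159 = 50.7% → Northfield
Northfield wins overall and in every credit group — no reversal.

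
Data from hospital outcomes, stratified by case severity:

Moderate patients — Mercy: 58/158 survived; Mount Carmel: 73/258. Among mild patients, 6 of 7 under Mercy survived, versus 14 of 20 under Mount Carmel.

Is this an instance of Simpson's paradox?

Moderate: Mercy 58/158 = 36.7%, Mount Carmel 73/258 = 28.3% → Mercy
Mild: Mercy 6/7 = 85.7%, Mount Carmel 14/20 = 70.0% → Mercy
Overall: Mercy 64/165 = 38.8%, Mount Carmel 87/278 = 31.3% → Mercy
Mercy wins overall and in every case group — no reversal.

No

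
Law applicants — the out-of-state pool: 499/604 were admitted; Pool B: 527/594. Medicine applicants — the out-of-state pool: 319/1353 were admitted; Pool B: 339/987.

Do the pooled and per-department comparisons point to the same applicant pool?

Law: the out-of-state pool 499/604 = 82.6%, Pool B 527/594 = 88.7% → Pool B
Medicine: the out-of-state pool 319/1353 = 23.6%, Pool B 339/987 = 34.3% → Pool B
Overall: the out-of-state pool 818/1957 = 41.8%, Pool B 866/1581 = 54.8% → Pool B
Pool B wins overall and in every department group — no reversal.

Yes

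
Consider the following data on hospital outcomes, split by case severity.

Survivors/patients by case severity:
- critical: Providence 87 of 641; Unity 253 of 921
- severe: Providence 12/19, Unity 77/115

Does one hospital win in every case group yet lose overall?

Critical: Providence 87/641 = 13.6%, Unity 253/921 = 27.5% → Unity
Severe: Providence 12/19 = 63.2%, Unity 77/115 = 67.0% → Unity
Overall: Providence 99/660 = 15.0%, Unity 330/1036 = 31.9% → Unity
Unity wins overall and in every case group — no reversal.

No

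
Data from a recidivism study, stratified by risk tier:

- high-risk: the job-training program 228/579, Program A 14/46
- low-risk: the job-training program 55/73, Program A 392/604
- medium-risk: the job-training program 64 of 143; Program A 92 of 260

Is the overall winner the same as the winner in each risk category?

No

High-risk: the job-training program 228/579 = 39.4%, Program A 14/46 = 30.4% → the job-training program
Low-risk: the job-training program 55/73 = 75.3%, Program A 392/604 = 64.9% → the job-training program
Medium-risk: the job-training program 64/143 = 44.8%, Program A 92/260 = 35.4% → the job-training program
Overall: the job-training program 347/795 = 43.6%, Program A 498/910 = 54.7% → Program A
The job-training program wins each risk group but Program A wins overall — the comparison reverses. The job-training program's participants skew toward high-risk, which has a lower base rate.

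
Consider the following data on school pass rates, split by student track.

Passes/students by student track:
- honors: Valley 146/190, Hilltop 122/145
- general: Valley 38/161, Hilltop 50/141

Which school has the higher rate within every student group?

Hilltop

Honors: Valley 146/190 = 76.8%, Hilltop 122/145 = 84.1% → Hilltop
General: Valley 38/161 = 23.6%, Hilltop 50/141 = 35.5% → Hilltop
Hilltop has the higher rate in both groups.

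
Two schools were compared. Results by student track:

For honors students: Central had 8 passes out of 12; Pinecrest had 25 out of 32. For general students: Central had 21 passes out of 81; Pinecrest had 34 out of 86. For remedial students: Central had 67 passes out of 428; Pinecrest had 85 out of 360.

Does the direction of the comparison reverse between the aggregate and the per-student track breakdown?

Honors: Central 8/12 = 66.7%, Pinecrest 25/32 = 78.1% → Pinecrest
General: Central 21/81 = 25.9%, Pinecrest 34/86 = 39.5% → Pinecrest
Remedial: Central 67/428 = 15.7%, Pinecrest 85/360 = 23.6% → Pinecrest
Overall: Central 96/521 = 18.4%, Pinecrest 144/478 = 30.1% → Pinecrest
Pinecrest wins overall and in every student group — no reversal.

No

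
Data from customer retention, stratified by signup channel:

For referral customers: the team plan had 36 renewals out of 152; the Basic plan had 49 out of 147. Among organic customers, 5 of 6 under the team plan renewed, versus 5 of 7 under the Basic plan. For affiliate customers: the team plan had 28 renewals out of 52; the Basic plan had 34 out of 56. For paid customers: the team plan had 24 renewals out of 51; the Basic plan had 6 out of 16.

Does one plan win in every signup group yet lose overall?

Referral: the team plan 36/152 = 23.7%, the Basic plan 49/147 = 33.3% → the Basic plan
Organic: the team plan 5/6 = 83.3%, the Basic plan 5/7 = 71.4% → the team plan
Affiliate: the team plan 28/52 = 53.8%, the Basic plan 34/56 = 60.7% → the Basic plan
Paid: the team plan 24/51 = 47.1%, the Basic plan 6/16 = 37.5% → the team plan
Overall: the team plan 93/261 = 35.6%, the Basic plan 94/226 = 41.6% → the Basic plan
Neither sweeps: the team plan wins 2 of 4 groups, the Basic plan wins 2. The Basic plan wins overall but not every group — no Simpson reversal.

No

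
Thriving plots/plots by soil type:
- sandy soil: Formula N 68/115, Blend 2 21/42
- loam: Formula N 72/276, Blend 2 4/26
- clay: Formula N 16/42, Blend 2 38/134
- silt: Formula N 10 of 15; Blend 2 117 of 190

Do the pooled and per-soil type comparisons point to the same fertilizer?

No

Sandy soil: Formula N 68/115 = 59.1%, Blend 2 21/42 = 50.0% → Formula N
Loam: Formula N 72/276 = 26.1%, Blend 2 4/26 = 15.4% → Formula N
Clay: Formula N 16/42 = 38.1%, Blend 2 38/134 = 28.4% → Formula N
Silt: Formula N 10/15 = 66.7%, Blend 2 117/190 = 61.6% → Formula N
Overall: Formula N 166/448 = 37.1%, Blend 2 180/392 = 45.9% → Blend 2
Formula N wins each soil group but Blend 2 wins overall — the comparison reverses. Formula N's plots skew toward loam, which has a lower base rate.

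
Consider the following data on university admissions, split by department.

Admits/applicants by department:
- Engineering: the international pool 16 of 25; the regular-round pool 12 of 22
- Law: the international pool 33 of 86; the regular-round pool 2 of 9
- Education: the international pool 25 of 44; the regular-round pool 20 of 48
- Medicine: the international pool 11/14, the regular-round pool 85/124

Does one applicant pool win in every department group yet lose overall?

Engineering: the international pool 16/25 = 64.0%, the regular-round pool 12/22 = 54.5% → the international pool
Law: the international pool 33/86 = 38.4%, the regular-round pool 2/9 = 22.2% → the international pool
Education: the international pool 25/44 = 56.8%, the regular-round pool 20/48 = 41.7% → the international pool
Medicine: the international pool 11/14 = 78.6%, the regular-round pool 85/124 = 68.5% → the international pool
Overall: the international pool 85/169 = 50.3%, the regular-round pool 119/203 = 58.6% → the regular-round pool
The international pool wins each department group but the regular-round pool wins overall — the comparison reverses. The international pool's applicants skew toward Law, which has a lower base rate.

Yes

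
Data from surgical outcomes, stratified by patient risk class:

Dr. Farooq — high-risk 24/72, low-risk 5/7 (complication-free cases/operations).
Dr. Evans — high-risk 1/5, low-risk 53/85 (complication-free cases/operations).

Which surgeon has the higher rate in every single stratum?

Dr. Farooq

High-risk: Dr. Farooq 24/72 = 33.3%, Dr. Evans 1/5 = 20.0% → Dr. Farooq
Low-risk: Dr. Farooq 5/7 = 71.4%, Dr. Evans 53/85 = 62.4% → Dr. Farooq
Dr. Farooq has the higher rate in both groups.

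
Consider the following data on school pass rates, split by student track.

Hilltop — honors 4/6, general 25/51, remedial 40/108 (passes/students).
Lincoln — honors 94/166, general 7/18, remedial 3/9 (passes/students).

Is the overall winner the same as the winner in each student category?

Honors: Hilltop 4/6 = 66.7%, Lincoln 94/166 = 56.6% → Hilltop
General: Hilltop 25/51 = 49.0%, Lincoln 7/18 = 38.9% → Hilltop
Remedial: Hilltop 40/108 = 37.0%, Lincoln 3/9 = 33.3% → Hilltop
Overall: Hilltop 69/165 = 41.8%, Lincoln 104/193 = 53.9% → Lincoln
Hilltop wins each student group but Lincoln wins overall — the comparison reverses. Hilltop's students skew toward remedial, which has a lower base rate.

No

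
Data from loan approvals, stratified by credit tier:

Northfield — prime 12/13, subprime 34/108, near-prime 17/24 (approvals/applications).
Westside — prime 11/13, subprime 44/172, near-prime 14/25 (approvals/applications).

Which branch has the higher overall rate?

Northfield

Prime: Northfield 12/13 = 92.3%, Westside 11/13 = 84.6% → Northfield
Subprime: Northfield 34/108 = 31.5%, Westside 44/172 = 25.6% → Northfield
Near-prime: Northfield 17/24 = 70.8%, Westside 14/25 = 56.0% → Northfield
Overall: Northfield 63/145 = 43.4%, Westside 69/210 = 32.9% → Northfield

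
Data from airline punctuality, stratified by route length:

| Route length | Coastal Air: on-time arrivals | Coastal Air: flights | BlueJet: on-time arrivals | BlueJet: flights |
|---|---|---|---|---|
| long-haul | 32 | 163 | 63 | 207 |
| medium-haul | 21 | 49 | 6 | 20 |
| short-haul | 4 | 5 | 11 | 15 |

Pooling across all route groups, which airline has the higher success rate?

Long-haul: Coastal Air 32/163 = 19.6%, BlueJet 63/207 = 30.4% → BlueJet
Medium-haul: Coastal Air 21/49 = 42.9%, BlueJet 6/20 = 30.0% → Coastal Air
Short-haul: Coastal Air 4/5 = 80.0%, BlueJet 11/15 = 73.3% → Coastal Air
Overall: Coastal Air 57/217 = 26.3%, BlueJet 80/242 = 33.1% → BlueJet
(Neither sweeps every route group, but BlueJet has the higher pooled rate.)

BlueJet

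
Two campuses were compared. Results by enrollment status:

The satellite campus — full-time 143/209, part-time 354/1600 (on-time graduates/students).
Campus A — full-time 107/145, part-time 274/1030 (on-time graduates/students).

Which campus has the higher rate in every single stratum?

Campus A

Full-time: the satellite campus 143/209 = 68.4%, Campus A 107/145 = 73.8% → Campus A
Part-time: the satellite campus 354/1600 = 22.1%, Campus A 274/1030 = 26.6% → Campus A
Campus A has the higher rate in both groups.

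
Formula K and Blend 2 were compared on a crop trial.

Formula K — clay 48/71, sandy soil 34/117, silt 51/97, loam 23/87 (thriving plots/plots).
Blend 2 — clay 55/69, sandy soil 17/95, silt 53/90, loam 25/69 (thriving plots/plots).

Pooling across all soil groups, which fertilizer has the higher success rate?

Clay: Formula K 48/71 = 67.6%, Blend 2 55/69 = 79.7% → Blend 2
Sandy soil: Formula K 34/117 = 29.1%, Blend 2 17/95 = 17.9% → Formula K
Silt: Formula K 51/97 = 52.6%, Blend 2 53/90 = 58.9% → Blend 2
Loam: Formula K 23/87 = 26.4%, Blend 2 25/69 = 36.2% → Blend 2
Overall: Formula K 156/372 = 41.9%, Blend 2 150/323 = 46.4% → Blend 2
(Neither sweeps every soil group, but Blend 2 has the higher pooled rate.)

Blend 2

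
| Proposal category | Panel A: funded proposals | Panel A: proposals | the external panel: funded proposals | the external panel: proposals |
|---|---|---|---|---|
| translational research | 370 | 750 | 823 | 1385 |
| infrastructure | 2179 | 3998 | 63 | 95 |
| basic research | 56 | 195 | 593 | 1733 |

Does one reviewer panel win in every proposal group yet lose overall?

Translational research: Panel A 370/750 = 49.3%, the external panel 823/1385 = 59.4% → the external panel
Infrastructure: Panel A 2179/3998 = 54.5%, the external panel 63/95 = 66.3% → the external panel
Basic research: Panel A 56/195 = 28.7%, the external panel 593/1733 = 34.2% → the external panel
Overall: Panel A 2605/4943 = 52.7%, the external panel 1479/3213 = 46.0% → Panel A
The external panel wins each proposal group but Panel A wins overall — the comparison reverses. The external panel's proposals skew toward basic research, which has a lower base rate.

Yes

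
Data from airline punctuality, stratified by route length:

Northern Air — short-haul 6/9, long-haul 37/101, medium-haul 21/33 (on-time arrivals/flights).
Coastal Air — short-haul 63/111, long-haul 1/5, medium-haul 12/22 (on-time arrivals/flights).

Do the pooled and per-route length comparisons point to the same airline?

No

Short-haul: Northern Air 6/9 = 66.7%, Coastal Air 63/111 = 56.8% → Northern Air
Long-haul: Northern Air 37/101 = 36.6%, Coastal Air 1/5 = 20.0% → Northern Air
Medium-haul: Northern Air 21/33 = 63.6%, Coastal Air 12/22 = 54.5% → Northern Air
Overall: Northern Air 64/143 = 44.8%, Coastal Air 76/138 = 55.1% → Coastal Air
Northern Air wins each route group but Coastal Air wins overall — the comparison reverses. Northern Air's flights skew toward long-haul, which has a lower base rate.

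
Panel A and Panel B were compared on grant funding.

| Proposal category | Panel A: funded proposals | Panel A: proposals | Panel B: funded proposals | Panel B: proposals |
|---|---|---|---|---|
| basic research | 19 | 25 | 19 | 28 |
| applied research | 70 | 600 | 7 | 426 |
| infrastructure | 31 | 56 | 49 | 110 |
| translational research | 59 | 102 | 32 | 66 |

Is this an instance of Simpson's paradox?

No

Basic research: Panel A 19/25 = 76.0%, Panel B 19/28 = 67.9% → Panel A
Applied research: Panel A 70/600 = 11.7%, Panel B 7/426 = 1.6% → Panel A
Infrastructure: Panel A 31/56 = 55.4%, Panel B 49/110 = 44.5% → Panel A
Translational research: Panel A 59/102 = 57.8%, Panel B 32/66 = 48.5% → Panel A
Overall: Panel A 179/783 = 22.9%, Panel B 107/630 = 17.0% → Panel A
Panel A wins overall and in every proposal group — no reversal.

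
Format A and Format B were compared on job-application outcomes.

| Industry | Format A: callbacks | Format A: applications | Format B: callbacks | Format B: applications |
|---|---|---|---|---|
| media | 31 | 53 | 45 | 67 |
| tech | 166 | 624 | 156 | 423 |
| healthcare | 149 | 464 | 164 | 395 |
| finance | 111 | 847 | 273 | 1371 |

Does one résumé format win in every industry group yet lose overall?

No

Media: Format A 31/53 = 58.5%, Format B 45/67 = 67.2% → Format B
Tech: Format A 166/624 = 26.6%, Format B 156/423 = 36.9% → Format B
Healthcare: Format A 149/464 = 32.1%, Format B 164/395 = 41.5% → Format B
Finance: Format A 111/847 = 13.1%, Format B 273/1371 = 19.9% → Format B
Overall: Format A 457/1988 = 23.0%, Format B 638/2256 = 28.3% → Format B
Format B wins overall and in every industry group — no reversal.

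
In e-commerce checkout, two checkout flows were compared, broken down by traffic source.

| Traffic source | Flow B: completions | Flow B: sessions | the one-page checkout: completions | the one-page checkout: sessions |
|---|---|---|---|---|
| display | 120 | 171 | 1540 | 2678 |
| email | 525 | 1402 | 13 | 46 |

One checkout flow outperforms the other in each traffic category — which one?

Flow B

Display: Flow B 120/171 = 70.2%, the one-page checkout 1540/2678 = 57.5% → Flow B
Email: Flow B 525/1402 = 37.4%, the one-page checkout 13/46 = 28.3% → Flow B
Flow B has the higher rate in both groups.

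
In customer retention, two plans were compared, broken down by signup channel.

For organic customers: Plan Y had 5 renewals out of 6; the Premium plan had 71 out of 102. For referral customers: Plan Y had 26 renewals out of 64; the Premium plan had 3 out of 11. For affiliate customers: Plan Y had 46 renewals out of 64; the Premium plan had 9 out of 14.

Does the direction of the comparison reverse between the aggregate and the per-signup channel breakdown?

Organic: Plan Y 5/6 = 83.3%, the Premium plan 71/102 = 69.6% → Plan Y
Referral: Plan Y 26/64 = 40.6%, the Premium plan 3/11 = 27.3% → Plan Y
Affiliate: Plan Y 46/64 = 71.9%, the Premium plan 9/14 = 64.3% → Plan Y
Overall: Plan Y 77/134 = 57.5%, the Premium plan 83/127 = 65.4% → the Premium plan
Plan Y wins each signup group but the Premium plan wins overall — the comparison reverses. Plan Y's customers skew toward referral, which has a lower base rate.

Yes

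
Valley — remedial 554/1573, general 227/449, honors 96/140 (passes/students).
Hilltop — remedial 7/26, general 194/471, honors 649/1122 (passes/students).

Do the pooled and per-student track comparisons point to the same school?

No

Remedial: Valley 554/1573 = 35.2%, Hilltop 7/26 = 26.9% → Valley
General: Valley 227/449 = 50.6%, Hilltop 194/471 = 41.2% → Valley
Honors: Valley 96/140 = 68.6%, Hilltop 649/1122 = 57.8% → Valley
Overall: Valley 877/2162 = 40.6%, Hilltop 850/1619 = 52.5% → Hilltop
Valley wins each student group but Hilltop wins overall — the comparison reverses. Valley's students skew toward remedial, which has a lower base rate.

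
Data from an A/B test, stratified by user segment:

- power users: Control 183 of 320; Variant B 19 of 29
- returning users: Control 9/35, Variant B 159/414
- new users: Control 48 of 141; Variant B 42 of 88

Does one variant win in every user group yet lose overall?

Yes

Power users: Control 183/320 = 57.2%, Variant B 19/29 = 65.5% → Variant B
Returning users: Control 9/35 = 25.7%, Variant B 159/414 = 38.4% → Variant B
New users: Control 48/141 = 34.0%, Variant B 42/88 = 47.7% → Variant B
Overall: Control 240/496 = 48.4%, Variant B 220/531 = 41.4% → Control
Variant B wins each user group but Control wins overall — the comparison reverses. Variant B's views skew toward returning users, which has a lower base rate.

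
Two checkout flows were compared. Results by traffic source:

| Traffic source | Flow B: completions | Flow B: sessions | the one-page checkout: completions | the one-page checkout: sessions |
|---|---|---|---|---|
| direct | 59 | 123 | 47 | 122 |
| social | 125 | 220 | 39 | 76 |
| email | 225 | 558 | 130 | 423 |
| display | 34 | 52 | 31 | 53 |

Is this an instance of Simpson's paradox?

Direct: Flow B 59/123 = 48.0%, the one-page checkout 47/122 = 38.5% → Flow B
Social: Flow B 125/220 = 56.8%, the one-page checkout 39/76 = 51.3% → Flow B
Email: Flow B 225/558 = 40.3%, the one-page checkout 130/423 = 30.7% → Flow B
Display: Flow B 34/52 = 65.4%, the one-page checkout 31/53 = 58.5% → Flow B
Overall: Flow B 443/953 = 46.5%, the one-page checkout 247/674 = 36.6% → Flow B
Flow B wins overall and in every traffic group — no reversal.

No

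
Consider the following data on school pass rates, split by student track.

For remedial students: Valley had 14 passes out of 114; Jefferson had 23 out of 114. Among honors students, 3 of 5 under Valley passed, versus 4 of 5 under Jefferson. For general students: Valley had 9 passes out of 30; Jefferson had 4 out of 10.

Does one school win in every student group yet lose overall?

Remedial: Valley 14/114 = 12.3%, Jefferson 23/114 = 20.2% → Jefferson
Honors: Valley 3/5 = 60.0%, Jefferson 4/5 = 80.0% → Jefferson
General: Valley 9/30 = 30.0%, Jefferson 4/10 = 40.0% → Jefferson
Overall: Valley 26/149 = 17.4%, Jefferson 31/129 = 24.0% → Jefferson
Jefferson wins overall and in every student group — no reversal.

No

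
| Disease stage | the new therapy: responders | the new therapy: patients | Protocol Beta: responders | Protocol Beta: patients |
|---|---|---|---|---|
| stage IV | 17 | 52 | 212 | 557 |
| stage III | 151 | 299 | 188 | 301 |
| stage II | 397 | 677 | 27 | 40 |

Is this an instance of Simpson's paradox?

Yes

Stage IV: the new therapy 17/52 = 32.7%, Protocol Beta 212/557 = 38.1% → Protocol Beta
Stage III: the new therapy 151/299 = 50.5%, Protocol Beta 188/301 = 62.5% → Protocol Beta
Stage II: the new therapy 397/677 = 58.6%, Protocol Beta 27/40 = 67.5% → Protocol Beta
Overall: the new therapy 565/1028 = 55.0%, Protocol Beta 427/898 = 47.6% → the new therapy
Protocol Beta wins each disease group but the new therapy wins overall — the comparison reverses. Protocol Beta's patients skew toward stage IV, which has a lower base rate.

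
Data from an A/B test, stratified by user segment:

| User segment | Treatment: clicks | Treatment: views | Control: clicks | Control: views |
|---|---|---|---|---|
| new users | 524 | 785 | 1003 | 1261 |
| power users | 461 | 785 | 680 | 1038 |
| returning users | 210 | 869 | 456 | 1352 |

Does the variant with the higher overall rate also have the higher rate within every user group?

New users: Treatment 524/785 = 66.8%, Control 1003/1261 = 79.5% → Control
Power users: Treatment 461/785 = 58.7%, Control 680/1038 = 65.5% → Control
Returning users: Treatment 210/869 = 24.2%, Control 456/1352 = 33.7% → Control
Overall: Treatment 1195/2439 = 49.0%, Control 2139/3651 = 58.6% → Control
Control wins overall and in every user group — no reversal.

Yes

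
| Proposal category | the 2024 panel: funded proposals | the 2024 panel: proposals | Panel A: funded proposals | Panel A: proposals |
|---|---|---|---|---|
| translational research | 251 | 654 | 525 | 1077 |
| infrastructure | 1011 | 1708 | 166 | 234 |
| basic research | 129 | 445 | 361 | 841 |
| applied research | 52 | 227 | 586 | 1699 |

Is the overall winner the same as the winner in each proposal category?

No

Translational research: the 2024 panel 251/654 = 38.4%, Panel A 525/1077 = 48.7% → Panel A
Infrastructure: the 2024 panel 1011/1708 = 59.2%, Panel A 166/234 = 70.9% → Panel A
Basic research: the 2024 panel 129/445 = 29.0%, Panel A 361/841 = 42.9% → Panel A
Applied research: the 2024 panel 52/227 = 22.9%, Panel A 586/1699 = 34.5% → Panel A
Overall: the 2024 panel 1443/3034 = 47.6%, Panel A 1638/3851 = 42.5% → the 2024 panel
Panel A wins each proposal group but the 2024 panel wins overall — the comparison reverses. Panel A's proposals skew toward applied research, which has a lower base rate.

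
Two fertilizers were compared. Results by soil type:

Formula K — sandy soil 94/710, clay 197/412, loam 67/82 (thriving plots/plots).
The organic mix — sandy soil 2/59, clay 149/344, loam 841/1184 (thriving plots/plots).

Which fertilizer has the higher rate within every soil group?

Formula K

Sandy soil: Formula K 94/710 = 13.2%, the organic mix 2/59 = 3.4% → Formula K
Clay: Formula K 197/412 = 47.8%, the organic mix 149/344 = 43.3% → Formula K
Loam: Formula K 67/82 = 81.7%, the organic mix 841/1184 = 71.0% → Formula K
Formula K has the higher rate in all 3 groups.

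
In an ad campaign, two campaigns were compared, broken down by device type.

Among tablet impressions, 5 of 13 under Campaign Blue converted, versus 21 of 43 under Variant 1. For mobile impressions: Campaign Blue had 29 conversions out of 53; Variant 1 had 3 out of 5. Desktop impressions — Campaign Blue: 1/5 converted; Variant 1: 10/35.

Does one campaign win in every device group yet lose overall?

Tablet: Campaign Blue 5/13 = 38.5%, Variant 1 21/43 = 48.8% → Variant 1
Mobile: Campaign Blue 29/53 = 54.7%, Variant 1 3/5 = 60.0% → Variant 1
Desktop: Campaign Blue 1/5 = 20.0%, Variant 1 10/35 = 28.6% → Variant 1
Overall: Campaign Blue 35/71 = 49.3%, Variant 1 34/83 = 41.0% → Campaign Blue
Variant 1 wins each device group but Campaign Blue wins overall — the comparison reverses. Variant 1's impressions skew toward desktop, which has a lower base rate.

Yes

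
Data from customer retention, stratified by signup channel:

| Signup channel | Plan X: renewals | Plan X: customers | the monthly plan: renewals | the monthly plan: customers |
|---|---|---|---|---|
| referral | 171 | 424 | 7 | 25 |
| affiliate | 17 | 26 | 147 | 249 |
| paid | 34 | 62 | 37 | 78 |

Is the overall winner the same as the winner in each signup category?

No

Referral: Plan X 171/424 = 40.3%, the monthly plan 7/25 = 28.0% → Plan X
Affiliate: Plan X 17/26 = 65.4%, the monthly plan 147/249 = 59.0% → Plan X
Paid: Plan X 34/62 = 54.8%, the monthly plan 37/78 = 47.4% → Plan X
Overall: Plan X 222/512 = 43.4%, the monthly plan 191/352 = 54.3% → the monthly plan
Plan X wins each signup group but the monthly plan wins overall — the comparison reverses. Plan X's customers skew toward referral, which has a lower base rate.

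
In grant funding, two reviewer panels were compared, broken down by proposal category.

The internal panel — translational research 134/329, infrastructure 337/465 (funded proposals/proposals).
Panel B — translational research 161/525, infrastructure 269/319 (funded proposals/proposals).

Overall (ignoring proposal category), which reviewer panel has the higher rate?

the internal panel

Translational research: the internal panel 134/329 = 40.7%, Panel B 161/525 = 30.7% → the internal panel
Infrastructure: the internal panel 337/465 = 72.5%, Panel B 269/319 = 84.3% → Panel B
Overall: the internal panel 471/794 = 59.3%, Panel B 430/844 = 50.9% → the internal panel
(Neither sweeps every proposal group, but the internal panel has the higher pooled rate.)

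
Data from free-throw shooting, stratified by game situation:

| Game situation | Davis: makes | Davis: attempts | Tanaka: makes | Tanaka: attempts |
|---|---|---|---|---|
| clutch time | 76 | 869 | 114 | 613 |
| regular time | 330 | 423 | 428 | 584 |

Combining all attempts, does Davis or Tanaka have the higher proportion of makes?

Clutch time: Davis 76/869 = 8.7%, Tanaka 114/613 = 18.6% → Tanaka
Regular time: Davis 330/423 = 78.0%, Tanaka 428/584 = 73.3% → Davis
Overall: Davis 406/1292 = 31.4%, Tanaka 542/1197 = 45.3% → Tanaka
(Neither sweeps every game group, but Tanaka has the higher pooled rate.)

Tanaka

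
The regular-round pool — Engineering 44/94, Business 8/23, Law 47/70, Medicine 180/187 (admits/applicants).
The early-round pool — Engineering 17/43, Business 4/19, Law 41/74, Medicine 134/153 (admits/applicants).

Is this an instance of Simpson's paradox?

No

Engineering: the regular-round pool 44/94 = 46.8%, the early-round pool 17/43 = 39.5% → the regular-round pool
Business: the regular-round pool 8/23 = 34.8%, the early-round pool 4/19 = 21.1% → the regular-round pool
Law: the regular-round pool 47/70 = 67.1%, the early-round pool 41/74 = 55.4% → the regular-round pool
Medicine: the regular-round pool 180/187 = 96.3%, the early-round pool 134/153 = 87.6% → the regular-round pool
Overall: the regular-round pool 279/374 = 74.6%, the early-round pool 196/289 = 67.8% → the regular-round pool
The regular-round pool wins overall and in every department group — no reversal.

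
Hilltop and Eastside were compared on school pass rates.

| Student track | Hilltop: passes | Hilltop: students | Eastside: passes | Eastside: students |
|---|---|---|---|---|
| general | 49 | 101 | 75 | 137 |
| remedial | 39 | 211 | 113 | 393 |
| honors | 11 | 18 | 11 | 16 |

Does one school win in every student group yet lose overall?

General: Hilltop 49/101 = 48.5%, Eastside 75/137 = 54.7% → Eastside
Remedial: Hilltop 39/211 = 18.5%, Eastside 113/393 = 28.8% → Eastside
Honors: Hilltop 11/18 = 61.1%, Eastside 11/16 = 68.8% → Eastside
Overall: Hilltop 99/330 = 30.0%, Eastside 199/546 = 36.4% → Eastside
Eastside wins overall and in every student group — no reversal.

No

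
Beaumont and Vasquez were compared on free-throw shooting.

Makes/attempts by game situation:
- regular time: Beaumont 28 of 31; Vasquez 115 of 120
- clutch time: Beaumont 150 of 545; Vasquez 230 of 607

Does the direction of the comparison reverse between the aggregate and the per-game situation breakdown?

No

Regular time: Beaumont 28/31 = 90.3%, Vasquez 115/120 = 95.8% → Vasquez
Clutch time: Beaumont 150/545 = 27.5%, Vasquez 230/607 = 37.9% → Vasquez
Overall: Beaumont 178/576 = 30.9%, Vasquez 345/727 = 47.5% → Vasquez
Vasquez wins overall and in every game group — no reversal.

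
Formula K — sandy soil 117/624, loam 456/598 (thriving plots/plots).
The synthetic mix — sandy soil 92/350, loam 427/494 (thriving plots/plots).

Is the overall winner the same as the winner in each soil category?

Sandy soil: Formula K 117/624 = 18.8%, the synthetic mix 92/350 = 26.3% → the synthetic mix
Loam: Formula K 456/598 = 76.3%, the synthetic mix 427/494 = 86.4% → the synthetic mix
Overall: Formula K 573/1222 = 46.9%, the synthetic mix 519/844 = 61.5% → the synthetic mix
The synthetic mix wins overall and in every soil group — no reversal.

Yes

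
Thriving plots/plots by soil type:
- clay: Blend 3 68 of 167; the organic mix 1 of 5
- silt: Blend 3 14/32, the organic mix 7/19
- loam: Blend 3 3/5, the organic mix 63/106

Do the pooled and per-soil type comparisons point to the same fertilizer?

Clay: Blend 3 68/167 = 40.7%, the organic mix 1/5 = 20.0% → Blend 3
Silt: Blend 3 14/32 = 43.8%, the organic mix 7/19 = 36.8% → Blend 3
Loam: Blend 3 3/5 = 60.0%, the organic mix 63/106 = 59.4% → Blend 3
Overall: Blend 3 85/204 = 41.7%, the organic mix 71/130 = 54.6% → the organic mix
Blend 3 wins each soil group but the organic mix wins overall — the comparison reverses. Blend 3's plots skew toward clay, which has a lower base rate.

No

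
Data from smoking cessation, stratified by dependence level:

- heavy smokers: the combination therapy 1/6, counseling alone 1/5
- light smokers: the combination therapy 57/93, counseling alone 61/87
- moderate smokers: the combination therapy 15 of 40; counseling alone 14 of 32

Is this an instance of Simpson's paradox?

Heavy smokers: the combination therapy 1/6 = 16.7%, counseling alone 1/5 = 20.0% → counseling alone
Light smokers: the combination therapy 57/93 = 61.3%, counseling alone 61/87 = 70.1% → counseling alone
Moderate smokers: the combination therapy 15/40 = 37.5%, counseling alone 14/32 = 43.8% → counseling alone
Overall: the combination therapy 73/139 = 52.5%, counseling alone 76/124 = 61.3% → counseling alone
Counseling alone wins overall and in every dependence group — no reversal.

No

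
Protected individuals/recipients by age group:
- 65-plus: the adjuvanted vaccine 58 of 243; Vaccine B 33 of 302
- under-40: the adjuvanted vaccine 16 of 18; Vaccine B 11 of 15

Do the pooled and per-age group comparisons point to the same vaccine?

65-plus: the adjuvanted vaccine 58/243 = 23.9%, Vaccine B 33/302 = 10.9% → the adjuvanted vaccine
Under-40: the adjuvanted vaccine 16/18 = 88.9%, Vaccine B 11/15 = 73.3% → the adjuvanted vaccine
Overall: the adjuvanted vaccine 74/261 = 28.4%, Vaccine B 44/317 = 13.9% → the adjuvanted vaccine
The adjuvanted vaccine wins overall and in every age group — no reversal.

Yes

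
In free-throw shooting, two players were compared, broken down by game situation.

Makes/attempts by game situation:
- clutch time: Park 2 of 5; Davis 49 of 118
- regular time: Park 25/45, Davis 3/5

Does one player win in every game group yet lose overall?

Clutch time: Park 2/5 = 40.0%, Davis 49/118 = 41.5% → Davis
Regular time: Park 25/45 = 55.6%, Davis 3/5 = 60.0% → Davis
Overall: Park 27/50 = 54.0%, Davis 52/123 = 42.3% → Park
Davis wins each game group but Park wins overall — the comparison reverses. Davis's attempts skew toward clutch time, which has a lower base rate.

Yes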